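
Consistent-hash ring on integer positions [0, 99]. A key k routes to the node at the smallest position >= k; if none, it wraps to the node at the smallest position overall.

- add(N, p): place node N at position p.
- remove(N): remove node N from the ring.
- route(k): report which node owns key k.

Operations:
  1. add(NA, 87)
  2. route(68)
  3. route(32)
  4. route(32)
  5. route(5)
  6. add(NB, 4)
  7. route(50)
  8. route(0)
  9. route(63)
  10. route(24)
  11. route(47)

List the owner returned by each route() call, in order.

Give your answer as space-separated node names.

Op 1: add NA@87 -> ring=[87:NA]
Op 2: route key 68: smallest pos >= 68 is 87 -> NA
Op 3: route key 32: smallest pos >= 32 is 87 -> NA
Op 4: route key 32: smallest pos >= 32 is 87 -> NA
Op 5: route key 5: smallest pos >= 5 is 87 -> NA
Op 6: add NB@4 -> ring=[4:NB,87:NA]
Op 7: route key 50: smallest pos >= 50 is 87 -> NA
Op 8: route key 0: smallest pos >= 0 is 4 -> NB
Op 9: route key 63: smallest pos >= 63 is 87 -> NA
Op 10: route key 24: smallest pos >= 24 is 87 -> NA
Op 11: route key 47: smallest pos >= 47 is 87 -> NA

Answer: NA NA NA NA NA NB NA NA NA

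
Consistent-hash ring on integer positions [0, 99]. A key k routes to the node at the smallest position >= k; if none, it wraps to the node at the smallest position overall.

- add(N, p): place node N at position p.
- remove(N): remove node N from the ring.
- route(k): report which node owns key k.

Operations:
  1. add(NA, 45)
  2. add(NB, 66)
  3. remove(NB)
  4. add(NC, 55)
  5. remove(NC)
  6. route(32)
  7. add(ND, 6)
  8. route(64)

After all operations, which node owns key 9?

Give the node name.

Answer: NA

Derivation:
Op 1: add NA@45 -> ring=[45:NA]
Op 2: add NB@66 -> ring=[45:NA,66:NB]
Op 3: remove NB -> ring=[45:NA]
Op 4: add NC@55 -> ring=[45:NA,55:NC]
Op 5: remove NC -> ring=[45:NA]
Op 6: route key 32: smallest pos >= 32 is 45 -> NA
Op 7: add ND@6 -> ring=[6:ND,45:NA]
Op 8: route key 64: none >= 64, wrap to smallest pos 6 -> ND
Final route key 9: smallest pos >= 9 is 45 -> NA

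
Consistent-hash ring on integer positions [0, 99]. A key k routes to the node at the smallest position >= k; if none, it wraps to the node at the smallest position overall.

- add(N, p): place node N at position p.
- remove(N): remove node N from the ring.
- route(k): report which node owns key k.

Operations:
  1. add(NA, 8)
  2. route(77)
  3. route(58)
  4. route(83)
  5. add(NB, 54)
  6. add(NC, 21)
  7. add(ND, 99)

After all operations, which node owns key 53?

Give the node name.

Answer: NB

Derivation:
Op 1: add NA@8 -> ring=[8:NA]
Op 2: route key 77: none >= 77, wrap to smallest pos 8 -> NA
Op 3: route key 58: none >= 58, wrap to smallest pos 8 -> NA
Op 4: route key 83: none >= 83, wrap to smallest pos 8 -> NA
Op 5: add NB@54 -> ring=[8:NA,54:NB]
Op 6: add NC@21 -> ring=[8:NA,21:NC,54:NB]
Op 7: add ND@99 -> ring=[8:NA,21:NC,54:NB,99:ND]
Final route key 53: smallest pos >= 53 is 54 -> NB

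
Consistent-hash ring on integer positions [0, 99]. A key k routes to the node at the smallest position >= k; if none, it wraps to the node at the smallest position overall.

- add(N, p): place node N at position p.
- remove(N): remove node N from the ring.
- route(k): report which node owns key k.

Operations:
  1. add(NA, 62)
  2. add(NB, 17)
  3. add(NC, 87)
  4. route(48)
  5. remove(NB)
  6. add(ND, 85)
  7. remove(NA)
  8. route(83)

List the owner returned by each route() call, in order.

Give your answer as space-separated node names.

Op 1: add NA@62 -> ring=[62:NA]
Op 2: add NB@17 -> ring=[17:NB,62:NA]
Op 3: add NC@87 -> ring=[17:NB,62:NA,87:NC]
Op 4: route key 48: smallest pos >= 48 is 62 -> NA
Op 5: remove NB -> ring=[62:NA,87:NC]
Op 6: add ND@85 -> ring=[62:NA,85:ND,87:NC]
Op 7: remove NA -> ring=[85:ND,87:NC]
Op 8: route key 83: smallest pos >= 83 is 85 -> ND

Answer: NA ND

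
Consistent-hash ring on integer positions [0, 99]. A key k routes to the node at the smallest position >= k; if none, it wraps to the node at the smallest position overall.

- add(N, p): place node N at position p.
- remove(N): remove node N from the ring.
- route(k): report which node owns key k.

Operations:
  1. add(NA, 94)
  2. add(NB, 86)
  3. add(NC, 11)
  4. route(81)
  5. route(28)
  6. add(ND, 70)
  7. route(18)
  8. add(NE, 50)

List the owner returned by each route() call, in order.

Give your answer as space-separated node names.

Op 1: add NA@94 -> ring=[94:NA]
Op 2: add NB@86 -> ring=[86:NB,94:NA]
Op 3: add NC@11 -> ring=[11:NC,86:NB,94:NA]
Op 4: route key 81: smallest pos >= 81 is 86 -> NB
Op 5: route key 28: smallest pos >= 28 is 86 -> NB
Op 6: add ND@70 -> ring=[11:NC,70:ND,86:NB,94:NA]
Op 7: route key 18: smallest pos >= 18 is 70 -> ND
Op 8: add NE@50 -> ring=[11:NC,50:NE,70:ND,86:NB,94:NA]

Answer: NB NB ND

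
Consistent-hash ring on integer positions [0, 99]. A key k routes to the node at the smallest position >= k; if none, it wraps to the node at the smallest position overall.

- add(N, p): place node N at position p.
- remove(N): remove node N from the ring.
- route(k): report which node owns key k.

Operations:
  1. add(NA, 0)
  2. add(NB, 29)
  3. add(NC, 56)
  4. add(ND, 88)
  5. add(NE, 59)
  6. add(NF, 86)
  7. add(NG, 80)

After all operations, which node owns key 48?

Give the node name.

Op 1: add NA@0 -> ring=[0:NA]
Op 2: add NB@29 -> ring=[0:NA,29:NB]
Op 3: add NC@56 -> ring=[0:NA,29:NB,56:NC]
Op 4: add ND@88 -> ring=[0:NA,29:NB,56:NC,88:ND]
Op 5: add NE@59 -> ring=[0:NA,29:NB,56:NC,59:NE,88:ND]
Op 6: add NF@86 -> ring=[0:NA,29:NB,56:NC,59:NE,86:NF,88:ND]
Op 7: add NG@80 -> ring=[0:NA,29:NB,56:NC,59:NE,80:NG,86:NF,88:ND]
Final route key 48: smallest pos >= 48 is 56 -> NC

Answer: NC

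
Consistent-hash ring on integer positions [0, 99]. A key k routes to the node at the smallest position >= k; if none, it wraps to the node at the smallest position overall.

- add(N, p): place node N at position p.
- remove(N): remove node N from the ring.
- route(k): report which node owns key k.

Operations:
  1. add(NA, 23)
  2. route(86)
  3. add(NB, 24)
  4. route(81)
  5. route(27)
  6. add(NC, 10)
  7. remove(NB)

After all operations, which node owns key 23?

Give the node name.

Op 1: add NA@23 -> ring=[23:NA]
Op 2: route key 86: none >= 86, wrap to smallest pos 23 -> NA
Op 3: add NB@24 -> ring=[23:NA,24:NB]
Op 4: route key 81: none >= 81, wrap to smallest pos 23 -> NA
Op 5: route key 27: none >= 27, wrap to smallest pos 23 -> NA
Op 6: add NC@10 -> ring=[10:NC,23:NA,24:NB]
Op 7: remove NB -> ring=[10:NC,23:NA]
Final route key 23: smallest pos >= 23 is 23 -> NA

Answer: NA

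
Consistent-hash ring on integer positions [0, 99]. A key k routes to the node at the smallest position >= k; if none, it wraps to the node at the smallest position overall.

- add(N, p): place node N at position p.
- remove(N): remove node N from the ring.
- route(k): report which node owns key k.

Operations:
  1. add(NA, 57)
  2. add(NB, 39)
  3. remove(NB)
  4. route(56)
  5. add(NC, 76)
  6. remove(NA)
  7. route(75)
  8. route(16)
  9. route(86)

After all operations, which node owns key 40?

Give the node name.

Op 1: add NA@57 -> ring=[57:NA]
Op 2: add NB@39 -> ring=[39:NB,57:NA]
Op 3: remove NB -> ring=[57:NA]
Op 4: route key 56: smallest pos >= 56 is 57 -> NA
Op 5: add NC@76 -> ring=[57:NA,76:NC]
Op 6: remove NA -> ring=[76:NC]
Op 7: route key 75: smallest pos >= 75 is 76 -> NC
Op 8: route key 16: smallest pos >= 16 is 76 -> NC
Op 9: route key 86: none >= 86, wrap to smallest pos 76 -> NC
Final route key 40: smallest pos >= 40 is 76 -> NC

Answer: NC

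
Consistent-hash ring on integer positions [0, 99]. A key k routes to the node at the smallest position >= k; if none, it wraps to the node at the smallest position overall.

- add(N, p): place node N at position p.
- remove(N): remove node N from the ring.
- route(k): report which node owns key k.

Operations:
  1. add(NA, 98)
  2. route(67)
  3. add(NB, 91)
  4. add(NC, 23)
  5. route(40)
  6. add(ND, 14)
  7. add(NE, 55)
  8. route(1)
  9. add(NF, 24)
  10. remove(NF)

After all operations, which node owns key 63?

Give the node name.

Answer: NB

Derivation:
Op 1: add NA@98 -> ring=[98:NA]
Op 2: route key 67: smallest pos >= 67 is 98 -> NA
Op 3: add NB@91 -> ring=[91:NB,98:NA]
Op 4: add NC@23 -> ring=[23:NC,91:NB,98:NA]
Op 5: route key 40: smallest pos >= 40 is 91 -> NB
Op 6: add ND@14 -> ring=[14:ND,23:NC,91:NB,98:NA]
Op 7: add NE@55 -> ring=[14:ND,23:NC,55:NE,91:NB,98:NA]
Op 8: route key 1: smallest pos >= 1 is 14 -> ND
Op 9: add NF@24 -> ring=[14:ND,23:NC,24:NF,55:NE,91:NB,98:NA]
Op 10: remove NF -> ring=[14:ND,23:NC,55:NE,91:NB,98:NA]
Final route key 63: smallest pos >= 63 is 91 -> NB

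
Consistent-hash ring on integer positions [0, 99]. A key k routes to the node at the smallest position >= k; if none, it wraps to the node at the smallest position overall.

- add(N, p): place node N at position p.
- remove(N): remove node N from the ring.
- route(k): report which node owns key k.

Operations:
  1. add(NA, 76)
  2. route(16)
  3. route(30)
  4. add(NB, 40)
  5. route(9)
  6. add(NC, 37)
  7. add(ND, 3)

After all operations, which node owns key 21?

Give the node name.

Op 1: add NA@76 -> ring=[76:NA]
Op 2: route key 16: smallest pos >= 16 is 76 -> NA
Op 3: route key 30: smallest pos >= 30 is 76 -> NA
Op 4: add NB@40 -> ring=[40:NB,76:NA]
Op 5: route key 9: smallest pos >= 9 is 40 -> NB
Op 6: add NC@37 -> ring=[37:NC,40:NB,76:NA]
Op 7: add ND@3 -> ring=[3:ND,37:NC,40:NB,76:NA]
Final route key 21: smallest pos >= 21 is 37 -> NC

Answer: NC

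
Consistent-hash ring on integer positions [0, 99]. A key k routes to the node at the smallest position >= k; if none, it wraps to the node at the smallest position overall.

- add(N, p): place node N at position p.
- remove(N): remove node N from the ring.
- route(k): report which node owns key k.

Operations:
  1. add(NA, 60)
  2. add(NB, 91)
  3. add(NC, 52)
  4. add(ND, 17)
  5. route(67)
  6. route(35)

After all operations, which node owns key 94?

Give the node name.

Answer: ND

Derivation:
Op 1: add NA@60 -> ring=[60:NA]
Op 2: add NB@91 -> ring=[60:NA,91:NB]
Op 3: add NC@52 -> ring=[52:NC,60:NA,91:NB]
Op 4: add ND@17 -> ring=[17:ND,52:NC,60:NA,91:NB]
Op 5: route key 67: smallest pos >= 67 is 91 -> NB
Op 6: route key 35: smallest pos >= 35 is 52 -> NC
Final route key 94: none >= 94, wrap to smallest pos 17 -> ND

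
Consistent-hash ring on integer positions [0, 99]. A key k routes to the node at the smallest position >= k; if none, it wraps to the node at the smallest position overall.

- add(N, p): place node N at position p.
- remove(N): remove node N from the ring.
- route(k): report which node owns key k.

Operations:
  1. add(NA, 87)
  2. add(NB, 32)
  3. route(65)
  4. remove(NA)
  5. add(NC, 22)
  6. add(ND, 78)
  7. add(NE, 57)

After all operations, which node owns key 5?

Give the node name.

Op 1: add NA@87 -> ring=[87:NA]
Op 2: add NB@32 -> ring=[32:NB,87:NA]
Op 3: route key 65: smallest pos >= 65 is 87 -> NA
Op 4: remove NA -> ring=[32:NB]
Op 5: add NC@22 -> ring=[22:NC,32:NB]
Op 6: add ND@78 -> ring=[22:NC,32:NB,78:ND]
Op 7: add NE@57 -> ring=[22:NC,32:NB,57:NE,78:ND]
Final route key 5: smallest pos >= 5 is 22 -> NC

Answer: NC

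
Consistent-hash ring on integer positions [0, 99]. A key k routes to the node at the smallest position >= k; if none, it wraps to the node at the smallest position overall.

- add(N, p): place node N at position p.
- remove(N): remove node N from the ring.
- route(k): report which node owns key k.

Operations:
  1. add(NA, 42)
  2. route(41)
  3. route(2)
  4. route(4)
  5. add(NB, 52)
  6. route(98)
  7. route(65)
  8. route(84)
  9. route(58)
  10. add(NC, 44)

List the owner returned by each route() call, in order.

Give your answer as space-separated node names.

Op 1: add NA@42 -> ring=[42:NA]
Op 2: route key 41: smallest pos >= 41 is 42 -> NA
Op 3: route key 2: smallest pos >= 2 is 42 -> NA
Op 4: route key 4: smallest pos >= 4 is 42 -> NA
Op 5: add NB@52 -> ring=[42:NA,52:NB]
Op 6: route key 98: none >= 98, wrap to smallest pos 42 -> NA
Op 7: route key 65: none >= 65, wrap to smallest pos 42 -> NA
Op 8: route key 84: none >= 84, wrap to smallest pos 42 -> NA
Op 9: route key 58: none >= 58, wrap to smallest pos 42 -> NA
Op 10: add NC@44 -> ring=[42:NA,44:NC,52:NB]

Answer: NA NA NA NA NA NA NA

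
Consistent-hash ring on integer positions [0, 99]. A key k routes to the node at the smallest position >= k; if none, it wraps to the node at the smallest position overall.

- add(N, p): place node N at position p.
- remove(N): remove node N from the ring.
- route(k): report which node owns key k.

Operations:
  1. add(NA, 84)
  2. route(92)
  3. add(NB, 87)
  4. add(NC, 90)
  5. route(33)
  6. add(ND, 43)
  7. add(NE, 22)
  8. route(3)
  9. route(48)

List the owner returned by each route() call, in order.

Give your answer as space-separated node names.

Op 1: add NA@84 -> ring=[84:NA]
Op 2: route key 92: none >= 92, wrap to smallest pos 84 -> NA
Op 3: add NB@87 -> ring=[84:NA,87:NB]
Op 4: add NC@90 -> ring=[84:NA,87:NB,90:NC]
Op 5: route key 33: smallest pos >= 33 is 84 -> NA
Op 6: add ND@43 -> ring=[43:ND,84:NA,87:NB,90:NC]
Op 7: add NE@22 -> ring=[22:NE,43:ND,84:NA,87:NB,90:NC]
Op 8: route key 3: smallest pos >= 3 is 22 -> NE
Op 9: route key 48: smallest pos >= 48 is 84 -> NA

Answer: NA NA NE NA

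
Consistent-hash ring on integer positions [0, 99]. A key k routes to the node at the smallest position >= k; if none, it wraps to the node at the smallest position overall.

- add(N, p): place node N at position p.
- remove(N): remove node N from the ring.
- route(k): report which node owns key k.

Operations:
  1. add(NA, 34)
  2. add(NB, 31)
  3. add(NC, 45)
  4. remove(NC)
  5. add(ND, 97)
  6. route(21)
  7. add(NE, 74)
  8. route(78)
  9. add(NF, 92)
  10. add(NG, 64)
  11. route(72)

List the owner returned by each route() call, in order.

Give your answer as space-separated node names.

Answer: NB ND NE

Derivation:
Op 1: add NA@34 -> ring=[34:NA]
Op 2: add NB@31 -> ring=[31:NB,34:NA]
Op 3: add NC@45 -> ring=[31:NB,34:NA,45:NC]
Op 4: remove NC -> ring=[31:NB,34:NA]
Op 5: add ND@97 -> ring=[31:NB,34:NA,97:ND]
Op 6: route key 21: smallest pos >= 21 is 31 -> NB
Op 7: add NE@74 -> ring=[31:NB,34:NA,74:NE,97:ND]
Op 8: route key 78: smallest pos >= 78 is 97 -> ND
Op 9: add NF@92 -> ring=[31:NB,34:NA,74:NE,92:NF,97:ND]
Op 10: add NG@64 -> ring=[31:NB,34:NA,64:NG,74:NE,92:NF,97:ND]
Op 11: route key 72: smallest pos >= 72 is 74 -> NE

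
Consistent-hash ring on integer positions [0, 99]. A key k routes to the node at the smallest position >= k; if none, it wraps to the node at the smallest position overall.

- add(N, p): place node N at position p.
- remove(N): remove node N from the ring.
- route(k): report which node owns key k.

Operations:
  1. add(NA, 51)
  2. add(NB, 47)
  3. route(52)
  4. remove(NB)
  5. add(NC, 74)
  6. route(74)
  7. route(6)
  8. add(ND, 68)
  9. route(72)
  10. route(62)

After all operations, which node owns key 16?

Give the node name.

Answer: NA

Derivation:
Op 1: add NA@51 -> ring=[51:NA]
Op 2: add NB@47 -> ring=[47:NB,51:NA]
Op 3: route key 52: none >= 52, wrap to smallest pos 47 -> NB
Op 4: remove NB -> ring=[51:NA]
Op 5: add NC@74 -> ring=[51:NA,74:NC]
Op 6: route key 74: smallest pos >= 74 is 74 -> NC
Op 7: route key 6: smallest pos >= 6 is 51 -> NA
Op 8: add ND@68 -> ring=[51:NA,68:ND,74:NC]
Op 9: route key 72: smallest pos >= 72 is 74 -> NC
Op 10: route key 62: smallest pos >= 62 is 68 -> ND
Final route key 16: smallest pos >= 16 is 51 -> NA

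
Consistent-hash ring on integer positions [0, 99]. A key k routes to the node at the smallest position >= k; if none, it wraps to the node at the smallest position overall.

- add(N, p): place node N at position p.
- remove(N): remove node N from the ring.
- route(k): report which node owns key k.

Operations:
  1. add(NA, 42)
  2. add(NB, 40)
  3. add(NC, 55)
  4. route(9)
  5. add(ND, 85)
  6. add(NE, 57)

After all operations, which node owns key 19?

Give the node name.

Op 1: add NA@42 -> ring=[42:NA]
Op 2: add NB@40 -> ring=[40:NB,42:NA]
Op 3: add NC@55 -> ring=[40:NB,42:NA,55:NC]
Op 4: route key 9: smallest pos >= 9 is 40 -> NB
Op 5: add ND@85 -> ring=[40:NB,42:NA,55:NC,85:ND]
Op 6: add NE@57 -> ring=[40:NB,42:NA,55:NC,57:NE,85:ND]
Final route key 19: smallest pos >= 19 is 40 -> NB

Answer: NB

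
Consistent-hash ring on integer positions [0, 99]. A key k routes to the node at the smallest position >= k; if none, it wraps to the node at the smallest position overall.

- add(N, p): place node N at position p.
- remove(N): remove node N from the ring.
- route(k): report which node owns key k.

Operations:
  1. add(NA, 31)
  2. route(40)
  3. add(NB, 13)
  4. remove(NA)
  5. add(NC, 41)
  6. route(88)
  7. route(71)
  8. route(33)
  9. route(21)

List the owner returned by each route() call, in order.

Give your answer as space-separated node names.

Op 1: add NA@31 -> ring=[31:NA]
Op 2: route key 40: none >= 40, wrap to smallest pos 31 -> NA
Op 3: add NB@13 -> ring=[13:NB,31:NA]
Op 4: remove NA -> ring=[13:NB]
Op 5: add NC@41 -> ring=[13:NB,41:NC]
Op 6: route key 88: none >= 88, wrap to smallest pos 13 -> NB
Op 7: route key 71: none >= 71, wrap to smallest pos 13 -> NB
Op 8: route key 33: smallest pos >= 33 is 41 -> NC
Op 9: route key 21: smallest pos >= 21 is 41 -> NC

Answer: NA NB NB NC NC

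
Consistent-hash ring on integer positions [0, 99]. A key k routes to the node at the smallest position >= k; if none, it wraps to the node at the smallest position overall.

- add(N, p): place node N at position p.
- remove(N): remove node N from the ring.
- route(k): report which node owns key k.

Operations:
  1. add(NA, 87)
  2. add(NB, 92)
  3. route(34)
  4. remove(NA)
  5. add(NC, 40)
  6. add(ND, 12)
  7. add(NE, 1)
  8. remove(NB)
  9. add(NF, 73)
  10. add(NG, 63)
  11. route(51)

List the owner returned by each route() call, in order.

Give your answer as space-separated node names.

Op 1: add NA@87 -> ring=[87:NA]
Op 2: add NB@92 -> ring=[87:NA,92:NB]
Op 3: route key 34: smallest pos >= 34 is 87 -> NA
Op 4: remove NA -> ring=[92:NB]
Op 5: add NC@40 -> ring=[40:NC,92:NB]
Op 6: add ND@12 -> ring=[12:ND,40:NC,92:NB]
Op 7: add NE@1 -> ring=[1:NE,12:ND,40:NC,92:NB]
Op 8: remove NB -> ring=[1:NE,12:ND,40:NC]
Op 9: add NF@73 -> ring=[1:NE,12:ND,40:NC,73:NF]
Op 10: add NG@63 -> ring=[1:NE,12:ND,40:NC,63:NG,73:NF]
Op 11: route key 51: smallest pos >= 51 is 63 -> NG

Answer: NA NG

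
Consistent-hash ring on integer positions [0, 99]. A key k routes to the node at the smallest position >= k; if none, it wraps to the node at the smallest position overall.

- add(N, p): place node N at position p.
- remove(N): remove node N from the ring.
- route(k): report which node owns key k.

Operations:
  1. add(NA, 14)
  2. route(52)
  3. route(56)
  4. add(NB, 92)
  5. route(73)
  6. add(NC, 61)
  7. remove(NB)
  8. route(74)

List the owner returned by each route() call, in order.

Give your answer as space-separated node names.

Op 1: add NA@14 -> ring=[14:NA]
Op 2: route key 52: none >= 52, wrap to smallest pos 14 -> NA
Op 3: route key 56: none >= 56, wrap to smallest pos 14 -> NA
Op 4: add NB@92 -> ring=[14:NA,92:NB]
Op 5: route key 73: smallest pos >= 73 is 92 -> NB
Op 6: add NC@61 -> ring=[14:NA,61:NC,92:NB]
Op 7: remove NB -> ring=[14:NA,61:NC]
Op 8: route key 74: none >= 74, wrap to smallest pos 14 -> NA

Answer: NA NA NB NA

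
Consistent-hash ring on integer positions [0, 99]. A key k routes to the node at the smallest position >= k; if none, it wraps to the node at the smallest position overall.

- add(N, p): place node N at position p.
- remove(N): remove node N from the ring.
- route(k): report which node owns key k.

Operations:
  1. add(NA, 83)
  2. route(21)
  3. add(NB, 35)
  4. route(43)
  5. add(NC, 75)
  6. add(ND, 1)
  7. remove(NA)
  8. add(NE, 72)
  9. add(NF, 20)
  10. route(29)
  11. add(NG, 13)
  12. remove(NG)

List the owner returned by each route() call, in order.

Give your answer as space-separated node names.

Answer: NA NA NB

Derivation:
Op 1: add NA@83 -> ring=[83:NA]
Op 2: route key 21: smallest pos >= 21 is 83 -> NA
Op 3: add NB@35 -> ring=[35:NB,83:NA]
Op 4: route key 43: smallest pos >= 43 is 83 -> NA
Op 5: add NC@75 -> ring=[35:NB,75:NC,83:NA]
Op 6: add ND@1 -> ring=[1:ND,35:NB,75:NC,83:NA]
Op 7: remove NA -> ring=[1:ND,35:NB,75:NC]
Op 8: add NE@72 -> ring=[1:ND,35:NB,72:NE,75:NC]
Op 9: add NF@20 -> ring=[1:ND,20:NF,35:NB,72:NE,75:NC]
Op 10: route key 29: smallest pos >= 29 is 35 -> NB
Op 11: add NG@13 -> ring=[1:ND,13:NG,20:NF,35:NB,72:NE,75:NC]
Op 12: remove NG -> ring=[1:ND,20:NF,35:NB,72:NE,75:NC]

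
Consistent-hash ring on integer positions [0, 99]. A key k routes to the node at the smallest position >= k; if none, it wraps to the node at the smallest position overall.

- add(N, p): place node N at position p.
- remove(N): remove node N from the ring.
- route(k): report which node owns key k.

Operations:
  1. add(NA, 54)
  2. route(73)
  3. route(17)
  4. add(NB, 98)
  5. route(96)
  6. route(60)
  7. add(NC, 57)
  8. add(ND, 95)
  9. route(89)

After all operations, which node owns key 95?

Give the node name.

Op 1: add NA@54 -> ring=[54:NA]
Op 2: route key 73: none >= 73, wrap to smallest pos 54 -> NA
Op 3: route key 17: smallest pos >= 17 is 54 -> NA
Op 4: add NB@98 -> ring=[54:NA,98:NB]
Op 5: route key 96: smallest pos >= 96 is 98 -> NB
Op 6: route key 60: smallest pos >= 60 is 98 -> NB
Op 7: add NC@57 -> ring=[54:NA,57:NC,98:NB]
Op 8: add ND@95 -> ring=[54:NA,57:NC,95:ND,98:NB]
Op 9: route key 89: smallest pos >= 89 is 95 -> ND
Final route key 95: smallest pos >= 95 is 95 -> ND

Answer: ND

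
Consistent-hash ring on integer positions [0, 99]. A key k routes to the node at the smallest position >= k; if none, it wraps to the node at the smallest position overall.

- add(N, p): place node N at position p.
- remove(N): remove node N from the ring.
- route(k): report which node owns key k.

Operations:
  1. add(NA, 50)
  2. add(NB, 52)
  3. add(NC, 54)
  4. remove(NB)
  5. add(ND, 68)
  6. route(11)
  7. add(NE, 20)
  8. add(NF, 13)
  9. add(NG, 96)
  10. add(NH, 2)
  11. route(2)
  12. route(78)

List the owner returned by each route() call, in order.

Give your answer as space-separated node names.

Answer: NA NH NG

Derivation:
Op 1: add NA@50 -> ring=[50:NA]
Op 2: add NB@52 -> ring=[50:NA,52:NB]
Op 3: add NC@54 -> ring=[50:NA,52:NB,54:NC]
Op 4: remove NB -> ring=[50:NA,54:NC]
Op 5: add ND@68 -> ring=[50:NA,54:NC,68:ND]
Op 6: route key 11: smallest pos >= 11 is 50 -> NA
Op 7: add NE@20 -> ring=[20:NE,50:NA,54:NC,68:ND]
Op 8: add NF@13 -> ring=[13:NF,20:NE,50:NA,54:NC,68:ND]
Op 9: add NG@96 -> ring=[13:NF,20:NE,50:NA,54:NC,68:ND,96:NG]
Op 10: add NH@2 -> ring=[2:NH,13:NF,20:NE,50:NA,54:NC,68:ND,96:NG]
Op 11: route key 2: smallest pos >= 2 is 2 -> NH
Op 12: route key 78: smallest pos >= 78 is 96 -> NG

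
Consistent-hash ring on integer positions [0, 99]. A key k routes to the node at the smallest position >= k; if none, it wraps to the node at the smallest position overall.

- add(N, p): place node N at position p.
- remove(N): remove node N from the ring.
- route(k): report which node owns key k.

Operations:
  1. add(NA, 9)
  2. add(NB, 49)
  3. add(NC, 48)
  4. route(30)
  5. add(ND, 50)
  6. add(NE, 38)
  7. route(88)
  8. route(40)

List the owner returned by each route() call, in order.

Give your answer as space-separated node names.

Answer: NC NA NC

Derivation:
Op 1: add NA@9 -> ring=[9:NA]
Op 2: add NB@49 -> ring=[9:NA,49:NB]
Op 3: add NC@48 -> ring=[9:NA,48:NC,49:NB]
Op 4: route key 30: smallest pos >= 30 is 48 -> NC
Op 5: add ND@50 -> ring=[9:NA,48:NC,49:NB,50:ND]
Op 6: add NE@38 -> ring=[9:NA,38:NE,48:NC,49:NB,50:ND]
Op 7: route key 88: none >= 88, wrap to smallest pos 9 -> NA
Op 8: route key 40: smallest pos >= 40 is 48 -> NC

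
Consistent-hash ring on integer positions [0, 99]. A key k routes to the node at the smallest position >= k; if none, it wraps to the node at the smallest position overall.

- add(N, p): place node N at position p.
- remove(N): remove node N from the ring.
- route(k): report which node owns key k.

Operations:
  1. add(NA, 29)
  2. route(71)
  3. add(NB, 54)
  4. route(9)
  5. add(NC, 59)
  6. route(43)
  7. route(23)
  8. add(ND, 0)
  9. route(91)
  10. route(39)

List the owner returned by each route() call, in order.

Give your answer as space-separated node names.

Answer: NA NA NB NA ND NB

Derivation:
Op 1: add NA@29 -> ring=[29:NA]
Op 2: route key 71: none >= 71, wrap to smallest pos 29 -> NA
Op 3: add NB@54 -> ring=[29:NA,54:NB]
Op 4: route key 9: smallest pos >= 9 is 29 -> NA
Op 5: add NC@59 -> ring=[29:NA,54:NB,59:NC]
Op 6: route key 43: smallest pos >= 43 is 54 -> NB
Op 7: route key 23: smallest pos >= 23 is 29 -> NA
Op 8: add ND@0 -> ring=[0:ND,29:NA,54:NB,59:NC]
Op 9: route key 91: none >= 91, wrap to smallest pos 0 -> ND
Op 10: route key 39: smallest pos >= 39 is 54 -> NB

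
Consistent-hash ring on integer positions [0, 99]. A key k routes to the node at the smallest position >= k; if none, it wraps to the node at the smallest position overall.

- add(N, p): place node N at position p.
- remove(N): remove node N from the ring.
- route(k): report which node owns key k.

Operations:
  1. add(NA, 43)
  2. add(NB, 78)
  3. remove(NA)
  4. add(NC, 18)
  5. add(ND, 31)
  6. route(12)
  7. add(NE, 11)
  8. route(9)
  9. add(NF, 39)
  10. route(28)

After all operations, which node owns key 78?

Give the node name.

Answer: NB

Derivation:
Op 1: add NA@43 -> ring=[43:NA]
Op 2: add NB@78 -> ring=[43:NA,78:NB]
Op 3: remove NA -> ring=[78:NB]
Op 4: add NC@18 -> ring=[18:NC,78:NB]
Op 5: add ND@31 -> ring=[18:NC,31:ND,78:NB]
Op 6: route key 12: smallest pos >= 12 is 18 -> NC
Op 7: add NE@11 -> ring=[11:NE,18:NC,31:ND,78:NB]
Op 8: route key 9: smallest pos >= 9 is 11 -> NE
Op 9: add NF@39 -> ring=[11:NE,18:NC,31:ND,39:NF,78:NB]
Op 10: route key 28: smallest pos >= 28 is 31 -> ND
Final route key 78: smallest pos >= 78 is 78 -> NB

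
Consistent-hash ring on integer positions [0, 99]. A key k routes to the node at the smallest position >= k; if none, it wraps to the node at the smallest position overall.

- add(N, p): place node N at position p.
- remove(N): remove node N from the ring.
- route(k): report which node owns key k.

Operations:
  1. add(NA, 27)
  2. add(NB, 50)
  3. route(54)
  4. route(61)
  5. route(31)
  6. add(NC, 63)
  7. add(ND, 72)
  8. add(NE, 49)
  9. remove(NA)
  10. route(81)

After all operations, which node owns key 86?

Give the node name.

Answer: NE

Derivation:
Op 1: add NA@27 -> ring=[27:NA]
Op 2: add NB@50 -> ring=[27:NA,50:NB]
Op 3: route key 54: none >= 54, wrap to smallest pos 27 -> NA
Op 4: route key 61: none >= 61, wrap to smallest pos 27 -> NA
Op 5: route key 31: smallest pos >= 31 is 50 -> NB
Op 6: add NC@63 -> ring=[27:NA,50:NB,63:NC]
Op 7: add ND@72 -> ring=[27:NA,50:NB,63:NC,72:ND]
Op 8: add NE@49 -> ring=[27:NA,49:NE,50:NB,63:NC,72:ND]
Op 9: remove NA -> ring=[49:NE,50:NB,63:NC,72:ND]
Op 10: route key 81: none >= 81, wrap to smallest pos 49 -> NE
Final route key 86: none >= 86, wrap to smallest pos 49 -> NE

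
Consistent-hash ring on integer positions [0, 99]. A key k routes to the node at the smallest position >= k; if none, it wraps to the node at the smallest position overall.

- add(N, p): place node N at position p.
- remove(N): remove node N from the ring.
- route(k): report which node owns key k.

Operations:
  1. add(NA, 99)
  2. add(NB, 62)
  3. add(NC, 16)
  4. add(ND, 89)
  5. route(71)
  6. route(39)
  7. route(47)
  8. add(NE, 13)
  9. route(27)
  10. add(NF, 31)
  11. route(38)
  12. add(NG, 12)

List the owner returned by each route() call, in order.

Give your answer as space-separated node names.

Op 1: add NA@99 -> ring=[99:NA]
Op 2: add NB@62 -> ring=[62:NB,99:NA]
Op 3: add NC@16 -> ring=[16:NC,62:NB,99:NA]
Op 4: add ND@89 -> ring=[16:NC,62:NB,89:ND,99:NA]
Op 5: route key 71: smallest pos >= 71 is 89 -> ND
Op 6: route key 39: smallest pos >= 39 is 62 -> NB
Op 7: route key 47: smallest pos >= 47 is 62 -> NB
Op 8: add NE@13 -> ring=[13:NE,16:NC,62:NB,89:ND,99:NA]
Op 9: route key 27: smallest pos >= 27 is 62 -> NB
Op 10: add NF@31 -> ring=[13:NE,16:NC,31:NF,62:NB,89:ND,99:NA]
Op 11: route key 38: smallest pos >= 38 is 62 -> NB
Op 12: add NG@12 -> ring=[12:NG,13:NE,16:NC,31:NF,62:NB,89:ND,99:NA]

Answer: ND NB NB NB NB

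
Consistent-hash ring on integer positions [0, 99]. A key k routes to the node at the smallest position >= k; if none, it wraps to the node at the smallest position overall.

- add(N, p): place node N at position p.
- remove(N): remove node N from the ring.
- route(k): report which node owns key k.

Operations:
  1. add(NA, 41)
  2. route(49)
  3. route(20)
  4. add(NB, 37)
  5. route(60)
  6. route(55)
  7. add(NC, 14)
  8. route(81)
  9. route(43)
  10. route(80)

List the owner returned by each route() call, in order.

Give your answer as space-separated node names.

Answer: NA NA NB NB NC NC NC

Derivation:
Op 1: add NA@41 -> ring=[41:NA]
Op 2: route key 49: none >= 49, wrap to smallest pos 41 -> NA
Op 3: route key 20: smallest pos >= 20 is 41 -> NA
Op 4: add NB@37 -> ring=[37:NB,41:NA]
Op 5: route key 60: none >= 60, wrap to smallest pos 37 -> NB
Op 6: route key 55: none >= 55, wrap to smallest pos 37 -> NB
Op 7: add NC@14 -> ring=[14:NC,37:NB,41:NA]
Op 8: route key 81: none >= 81, wrap to smallest pos 14 -> NC
Op 9: route key 43: none >= 43, wrap to smallest pos 14 -> NC
Op 10: route key 80: none >= 80, wrap to smallest pos 14 -> NC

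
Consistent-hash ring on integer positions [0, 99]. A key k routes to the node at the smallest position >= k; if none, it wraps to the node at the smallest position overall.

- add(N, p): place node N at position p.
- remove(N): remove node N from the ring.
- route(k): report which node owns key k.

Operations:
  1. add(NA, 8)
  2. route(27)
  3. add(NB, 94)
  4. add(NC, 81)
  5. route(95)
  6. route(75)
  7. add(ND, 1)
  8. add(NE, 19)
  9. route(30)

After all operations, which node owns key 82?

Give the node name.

Answer: NB

Derivation:
Op 1: add NA@8 -> ring=[8:NA]
Op 2: route key 27: none >= 27, wrap to smallest pos 8 -> NA
Op 3: add NB@94 -> ring=[8:NA,94:NB]
Op 4: add NC@81 -> ring=[8:NA,81:NC,94:NB]
Op 5: route key 95: none >= 95, wrap to smallest pos 8 -> NA
Op 6: route key 75: smallest pos >= 75 is 81 -> NC
Op 7: add ND@1 -> ring=[1:ND,8:NA,81:NC,94:NB]
Op 8: add NE@19 -> ring=[1:ND,8:NA,19:NE,81:NC,94:NB]
Op 9: route key 30: smallest pos >= 30 is 81 -> NC
Final route key 82: smallest pos >= 82 is 94 -> NB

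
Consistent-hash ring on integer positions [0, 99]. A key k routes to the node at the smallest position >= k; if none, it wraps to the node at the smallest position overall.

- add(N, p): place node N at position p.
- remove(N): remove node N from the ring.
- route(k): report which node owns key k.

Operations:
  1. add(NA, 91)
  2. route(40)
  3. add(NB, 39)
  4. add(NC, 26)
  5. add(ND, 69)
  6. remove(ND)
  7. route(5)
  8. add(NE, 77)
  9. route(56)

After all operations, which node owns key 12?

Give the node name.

Answer: NC

Derivation:
Op 1: add NA@91 -> ring=[91:NA]
Op 2: route key 40: smallest pos >= 40 is 91 -> NA
Op 3: add NB@39 -> ring=[39:NB,91:NA]
Op 4: add NC@26 -> ring=[26:NC,39:NB,91:NA]
Op 5: add ND@69 -> ring=[26:NC,39:NB,69:ND,91:NA]
Op 6: remove ND -> ring=[26:NC,39:NB,91:NA]
Op 7: route key 5: smallest pos >= 5 is 26 -> NC
Op 8: add NE@77 -> ring=[26:NC,39:NB,77:NE,91:NA]
Op 9: route key 56: smallest pos >= 56 is 77 -> NE
Final route key 12: smallest pos >= 12 is 26 -> NC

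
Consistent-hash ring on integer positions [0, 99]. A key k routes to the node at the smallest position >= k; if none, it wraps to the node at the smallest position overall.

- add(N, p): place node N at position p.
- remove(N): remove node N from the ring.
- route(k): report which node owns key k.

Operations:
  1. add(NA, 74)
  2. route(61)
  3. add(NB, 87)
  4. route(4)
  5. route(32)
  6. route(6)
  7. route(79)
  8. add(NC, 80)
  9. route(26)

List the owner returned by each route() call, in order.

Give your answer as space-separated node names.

Op 1: add NA@74 -> ring=[74:NA]
Op 2: route key 61: smallest pos >= 61 is 74 -> NA
Op 3: add NB@87 -> ring=[74:NA,87:NB]
Op 4: route key 4: smallest pos >= 4 is 74 -> NA
Op 5: route key 32: smallest pos >= 32 is 74 -> NA
Op 6: route key 6: smallest pos >= 6 is 74 -> NA
Op 7: route key 79: smallest pos >= 79 is 87 -> NB
Op 8: add NC@80 -> ring=[74:NA,80:NC,87:NB]
Op 9: route key 26: smallest pos >= 26 is 74 -> NA

Answer: NA NA NA NA NB NA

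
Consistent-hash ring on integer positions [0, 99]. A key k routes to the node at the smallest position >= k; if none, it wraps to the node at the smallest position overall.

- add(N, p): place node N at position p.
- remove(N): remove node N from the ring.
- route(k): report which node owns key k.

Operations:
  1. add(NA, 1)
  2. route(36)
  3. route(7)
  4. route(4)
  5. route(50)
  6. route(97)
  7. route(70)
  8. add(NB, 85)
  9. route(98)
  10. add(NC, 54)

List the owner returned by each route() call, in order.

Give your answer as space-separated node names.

Op 1: add NA@1 -> ring=[1:NA]
Op 2: route key 36: none >= 36, wrap to smallest pos 1 -> NA
Op 3: route key 7: none >= 7, wrap to smallest pos 1 -> NA
Op 4: route key 4: none >= 4, wrap to smallest pos 1 -> NA
Op 5: route key 50: none >= 50, wrap to smallest pos 1 -> NA
Op 6: route key 97: none >= 97, wrap to smallest pos 1 -> NA
Op 7: route key 70: none >= 70, wrap to smallest pos 1 -> NA
Op 8: add NB@85 -> ring=[1:NA,85:NB]
Op 9: route key 98: none >= 98, wrap to smallest pos 1 -> NA
Op 10: add NC@54 -> ring=[1:NA,54:NC,85:NB]

Answer: NA NA NA NA NA NA NA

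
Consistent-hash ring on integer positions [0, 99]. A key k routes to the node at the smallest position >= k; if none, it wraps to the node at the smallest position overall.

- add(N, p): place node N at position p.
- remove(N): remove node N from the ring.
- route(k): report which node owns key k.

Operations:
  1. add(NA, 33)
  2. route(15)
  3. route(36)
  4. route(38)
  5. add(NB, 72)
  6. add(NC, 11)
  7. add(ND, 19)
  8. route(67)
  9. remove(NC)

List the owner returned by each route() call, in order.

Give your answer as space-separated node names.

Answer: NA NA NA NB

Derivation:
Op 1: add NA@33 -> ring=[33:NA]
Op 2: route key 15: smallest pos >= 15 is 33 -> NA
Op 3: route key 36: none >= 36, wrap to smallest pos 33 -> NA
Op 4: route key 38: none >= 38, wrap to smallest pos 33 -> NA
Op 5: add NB@72 -> ring=[33:NA,72:NB]
Op 6: add NC@11 -> ring=[11:NC,33:NA,72:NB]
Op 7: add ND@19 -> ring=[11:NC,19:ND,33:NA,72:NB]
Op 8: route key 67: smallest pos >= 67 is 72 -> NB
Op 9: remove NC -> ring=[19:ND,33:NA,72:NB]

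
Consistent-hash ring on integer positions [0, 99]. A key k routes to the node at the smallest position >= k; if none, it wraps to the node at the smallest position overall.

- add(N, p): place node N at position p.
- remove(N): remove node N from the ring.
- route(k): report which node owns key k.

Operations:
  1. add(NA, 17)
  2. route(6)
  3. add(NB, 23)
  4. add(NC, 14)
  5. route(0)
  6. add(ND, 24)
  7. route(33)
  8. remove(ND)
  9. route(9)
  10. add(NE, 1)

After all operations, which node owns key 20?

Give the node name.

Answer: NB

Derivation:
Op 1: add NA@17 -> ring=[17:NA]
Op 2: route key 6: smallest pos >= 6 is 17 -> NA
Op 3: add NB@23 -> ring=[17:NA,23:NB]
Op 4: add NC@14 -> ring=[14:NC,17:NA,23:NB]
Op 5: route key 0: smallest pos >= 0 is 14 -> NC
Op 6: add ND@24 -> ring=[14:NC,17:NA,23:NB,24:ND]
Op 7: route key 33: none >= 33, wrap to smallest pos 14 -> NC
Op 8: remove ND -> ring=[14:NC,17:NA,23:NB]
Op 9: route key 9: smallest pos >= 9 is 14 -> NC
Op 10: add NE@1 -> ring=[1:NE,14:NC,17:NA,23:NB]
Final route key 20: smallest pos >= 20 is 23 -> NB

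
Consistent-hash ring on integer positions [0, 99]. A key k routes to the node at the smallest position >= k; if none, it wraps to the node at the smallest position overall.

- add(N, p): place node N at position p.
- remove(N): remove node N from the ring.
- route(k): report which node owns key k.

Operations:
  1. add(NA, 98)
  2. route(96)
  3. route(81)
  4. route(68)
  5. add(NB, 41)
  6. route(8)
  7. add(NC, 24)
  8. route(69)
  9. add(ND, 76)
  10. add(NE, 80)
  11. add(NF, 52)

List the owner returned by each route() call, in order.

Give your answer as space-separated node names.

Op 1: add NA@98 -> ring=[98:NA]
Op 2: route key 96: smallest pos >= 96 is 98 -> NA
Op 3: route key 81: smallest pos >= 81 is 98 -> NA
Op 4: route key 68: smallest pos >= 68 is 98 -> NA
Op 5: add NB@41 -> ring=[41:NB,98:NA]
Op 6: route key 8: smallest pos >= 8 is 41 -> NB
Op 7: add NC@24 -> ring=[24:NC,41:NB,98:NA]
Op 8: route key 69: smallest pos >= 69 is 98 -> NA
Op 9: add ND@76 -> ring=[24:NC,41:NB,76:ND,98:NA]
Op 10: add NE@80 -> ring=[24:NC,41:NB,76:ND,80:NE,98:NA]
Op 11: add NF@52 -> ring=[24:NC,41:NB,52:NF,76:ND,80:NE,98:NA]

Answer: NA NA NA NB NA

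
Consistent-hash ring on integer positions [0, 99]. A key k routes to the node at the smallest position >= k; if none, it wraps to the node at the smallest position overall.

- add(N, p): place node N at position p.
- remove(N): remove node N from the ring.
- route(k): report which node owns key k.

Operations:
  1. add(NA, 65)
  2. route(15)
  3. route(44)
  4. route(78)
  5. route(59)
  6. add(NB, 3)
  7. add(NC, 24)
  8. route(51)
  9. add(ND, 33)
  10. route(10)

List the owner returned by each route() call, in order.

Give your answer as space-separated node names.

Answer: NA NA NA NA NA NC

Derivation:
Op 1: add NA@65 -> ring=[65:NA]
Op 2: route key 15: smallest pos >= 15 is 65 -> NA
Op 3: route key 44: smallest pos >= 44 is 65 -> NA
Op 4: route key 78: none >= 78, wrap to smallest pos 65 -> NA
Op 5: route key 59: smallest pos >= 59 is 65 -> NA
Op 6: add NB@3 -> ring=[3:NB,65:NA]
Op 7: add NC@24 -> ring=[3:NB,24:NC,65:NA]
Op 8: route key 51: smallest pos >= 51 is 65 -> NA
Op 9: add ND@33 -> ring=[3:NB,24:NC,33:ND,65:NA]
Op 10: route key 10: smallest pos >= 10 is 24 -> NC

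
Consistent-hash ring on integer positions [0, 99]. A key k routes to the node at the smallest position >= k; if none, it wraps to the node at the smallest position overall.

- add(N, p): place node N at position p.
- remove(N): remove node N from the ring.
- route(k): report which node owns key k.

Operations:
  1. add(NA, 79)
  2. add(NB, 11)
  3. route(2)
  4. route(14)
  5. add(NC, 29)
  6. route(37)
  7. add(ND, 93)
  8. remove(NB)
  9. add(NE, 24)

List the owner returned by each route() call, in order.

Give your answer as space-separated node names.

Answer: NB NA NA

Derivation:
Op 1: add NA@79 -> ring=[79:NA]
Op 2: add NB@11 -> ring=[11:NB,79:NA]
Op 3: route key 2: smallest pos >= 2 is 11 -> NB
Op 4: route key 14: smallest pos >= 14 is 79 -> NA
Op 5: add NC@29 -> ring=[11:NB,29:NC,79:NA]
Op 6: route key 37: smallest pos >= 37 is 79 -> NA
Op 7: add ND@93 -> ring=[11:NB,29:NC,79:NA,93:ND]
Op 8: remove NB -> ring=[29:NC,79:NA,93:ND]
Op 9: add NE@24 -> ring=[24:NE,29:NC,79:NA,93:ND]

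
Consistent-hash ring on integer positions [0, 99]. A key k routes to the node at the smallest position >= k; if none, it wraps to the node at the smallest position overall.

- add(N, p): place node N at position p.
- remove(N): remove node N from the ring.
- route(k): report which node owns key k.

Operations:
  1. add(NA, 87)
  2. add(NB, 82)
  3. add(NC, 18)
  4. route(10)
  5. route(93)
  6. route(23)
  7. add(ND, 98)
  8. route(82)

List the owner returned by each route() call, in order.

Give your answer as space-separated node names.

Answer: NC NC NB NB

Derivation:
Op 1: add NA@87 -> ring=[87:NA]
Op 2: add NB@82 -> ring=[82:NB,87:NA]
Op 3: add NC@18 -> ring=[18:NC,82:NB,87:NA]
Op 4: route key 10: smallest pos >= 10 is 18 -> NC
Op 5: route key 93: none >= 93, wrap to smallest pos 18 -> NC
Op 6: route key 23: smallest pos >= 23 is 82 -> NB
Op 7: add ND@98 -> ring=[18:NC,82:NB,87:NA,98:ND]
Op 8: route key 82: smallest pos >= 82 is 82 -> NB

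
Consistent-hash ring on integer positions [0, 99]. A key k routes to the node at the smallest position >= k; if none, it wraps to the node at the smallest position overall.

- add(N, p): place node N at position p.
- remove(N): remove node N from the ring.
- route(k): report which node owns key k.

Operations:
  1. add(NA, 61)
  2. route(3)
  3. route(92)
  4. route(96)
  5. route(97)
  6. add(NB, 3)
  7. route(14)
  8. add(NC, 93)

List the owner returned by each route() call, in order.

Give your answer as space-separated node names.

Answer: NA NA NA NA NA

Derivation:
Op 1: add NA@61 -> ring=[61:NA]
Op 2: route key 3: smallest pos >= 3 is 61 -> NA
Op 3: route key 92: none >= 92, wrap to smallest pos 61 -> NA
Op 4: route key 96: none >= 96, wrap to smallest pos 61 -> NA
Op 5: route key 97: none >= 97, wrap to smallest pos 61 -> NA
Op 6: add NB@3 -> ring=[3:NB,61:NA]
Op 7: route key 14: smallest pos >= 14 is 61 -> NA
Op 8: add NC@93 -> ring=[3:NB,61:NA,93:NC]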